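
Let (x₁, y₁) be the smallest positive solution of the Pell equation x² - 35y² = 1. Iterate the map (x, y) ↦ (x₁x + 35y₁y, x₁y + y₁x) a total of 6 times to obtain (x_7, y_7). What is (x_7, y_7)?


Step 1: Find the fundamental solution (x₁, y₁) of x² - 35y² = 1.
  Expand √35 as a continued fraction. a₀ = ⌊√35⌋ = 5; iterate m_{k+1} = d_k·a_k − m_k, d_{k+1} = (35 − m_{k+1}²)/d_k, a_{k+1} = ⌊(a₀ + m_{k+1})/d_{k+1}⌋ (starting m₀ = 0, d₀ = 1), with convergents p_k = a_k·p_{k-1} + p_{k-2}, q_k = a_k·q_{k-1} + q_{k-2} (p₋₁ = 1, q₋₁ = 0):
  k = 0: a₀ = 5; p₀/q₀ = 5/1; p₀² − 35·q₀² = 25 − 35 = -10.
  k = 1: m = 5, d = 10, a = ⌊(5 + 5)/10⌋ = 1; p/q = (1·5 + 1)/(1·1 + 0) = 6/1; p² − 35·q² = 36 − 35 = 1.
  The first convergent with p² − 35·q² = 1 gives the fundamental solution (x₁, y₁) = (6, 1).
Step 2: Apply the recurrence (x_{n+1}, y_{n+1}) = (x₁x_n + 35y₁y_n, x₁y_n + y₁x_n) repeatedly.
  From (x_1, y_1) = (6, 1): x_2 = 6·6 + 35·1·1 = 71; y_2 = 6·1 + 1·6 = 12.
  From (x_2, y_2) = (71, 12): x_3 = 6·71 + 35·1·12 = 846; y_3 = 6·12 + 1·71 = 143.
  From (x_3, y_3) = (846, 143): x_4 = 6·846 + 35·1·143 = 10081; y_4 = 6·143 + 1·846 = 1704.
  From (x_4, y_4) = (10081, 1704): x_5 = 6·10081 + 35·1·1704 = 120126; y_5 = 6·1704 + 1·10081 = 20305.
  From (x_5, y_5) = (120126, 20305): x_6 = 6·120126 + 35·1·20305 = 1431431; y_6 = 6·20305 + 1·120126 = 241956.
  From (x_6, y_6) = (1431431, 241956): x_7 = 6·1431431 + 35·1·241956 = 17057046; y_7 = 6·241956 + 1·1431431 = 2883167.
Step 3: Verify x_7² - 35·y_7² = 290942818246116 - 290942818246115 = 1 (should be 1). ✓

(x_1, y_1) = (6, 1); (x_7, y_7) = (17057046, 2883167).


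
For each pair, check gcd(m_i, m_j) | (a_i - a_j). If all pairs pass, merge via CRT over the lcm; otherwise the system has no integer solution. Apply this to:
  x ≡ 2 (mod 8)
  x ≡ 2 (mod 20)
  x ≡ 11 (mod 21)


Moduli 8, 20, 21 are not pairwise coprime, so CRT works modulo lcm(m_i) when all pairwise compatibility conditions hold.
Pairwise compatibility: gcd(m_i, m_j) must divide a_i - a_j for every pair.
Merge one congruence at a time:
  Start: x ≡ 2 (mod 8).
  Combine with x ≡ 2 (mod 20): gcd(8, 20) = 4; 2 - 2 = 0, which IS divisible by 4, so compatible.
    Write x = 2 + 8·t and substitute into x ≡ 2 (mod 20): 8·t ≡ 2 − 2 = 0 (mod 20).
    Divide the congruence (and modulus) by g = 4: 2·t ≡ 0 (mod 5).
    The inverse of 2 mod 5 is 3 (since 2·3 = 6 = 1·5 + 1), so t ≡ 3·0 = 0 ≡ 0 (mod 5).
    Then x = 2 + 8·0 = 2, valid modulo lcm(8, 20) = 40: x ≡ 2 (mod 40).
  Combine with x ≡ 11 (mod 21): gcd(40, 21) = 1; 11 - 2 = 9, which IS divisible by 1, so compatible.
    Write x = 2 + 40·t and substitute into x ≡ 11 (mod 21): 40·t ≡ 11 − 2 = 9 (mod 21).
    Reduce coefficients mod 21: 19·t ≡ 9 (mod 21).
    The inverse of 19 mod 21 is 10 (since 19·10 = 190 = 9·21 + 1), so t ≡ 10·9 = 90 ≡ 6 (mod 21).
    Then x = 2 + 40·6 = 242, valid modulo lcm(40, 21) = 840: x ≡ 242 (mod 840).
Verify: 242 mod 8 = 2, 242 mod 20 = 2, 242 mod 21 = 11.

x ≡ 242 (mod 840).


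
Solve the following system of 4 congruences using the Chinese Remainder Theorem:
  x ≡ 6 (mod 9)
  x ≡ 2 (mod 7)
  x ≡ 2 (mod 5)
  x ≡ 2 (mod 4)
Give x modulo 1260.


Product of moduli M = 9 · 7 · 5 · 4 = 1260.
Merge one congruence at a time:
  Start: x ≡ 6 (mod 9).
  Combine with x ≡ 2 (mod 7); new modulus lcm = 63.
    Write x = 6 + 9·t and substitute into x ≡ 2 (mod 7): 9·t ≡ 2 − 6 = -4 (mod 7).
    Reduce coefficients mod 7: 2·t ≡ 3 (mod 7).
    The inverse of 2 mod 7 is 4 (since 2·4 = 8 = 1·7 + 1), so t ≡ 4·3 = 12 ≡ 5 (mod 7).
    Then x = 6 + 9·5 = 51, valid modulo lcm(9, 7) = 63: x ≡ 51 (mod 63).
  Combine with x ≡ 2 (mod 5); new modulus lcm = 315.
    Write x = 51 + 63·t and substitute into x ≡ 2 (mod 5): 63·t ≡ 2 − 51 = -49 (mod 5).
    Reduce coefficients mod 5: 3·t ≡ 1 (mod 5).
    The inverse of 3 mod 5 is 2 (since 3·2 = 6 = 1·5 + 1), so t ≡ 2·1 = 2 ≡ 2 (mod 5).
    Then x = 51 + 63·2 = 177, valid modulo lcm(63, 5) = 315: x ≡ 177 (mod 315).
  Combine with x ≡ 2 (mod 4); new modulus lcm = 1260.
    Write x = 177 + 315·t and substitute into x ≡ 2 (mod 4): 315·t ≡ 2 − 177 = -175 (mod 4).
    Reduce coefficients mod 4: 3·t ≡ 1 (mod 4).
    The inverse of 3 mod 4 is 3 (since 3·3 = 9 = 2·4 + 1), so t ≡ 3·1 = 3 ≡ 3 (mod 4).
    Then x = 177 + 315·3 = 1122, valid modulo lcm(315, 4) = 1260: x ≡ 1122 (mod 1260).
Verify against each original: 1122 mod 9 = 6, 1122 mod 7 = 2, 1122 mod 5 = 2, 1122 mod 4 = 2.

x ≡ 1122 (mod 1260).


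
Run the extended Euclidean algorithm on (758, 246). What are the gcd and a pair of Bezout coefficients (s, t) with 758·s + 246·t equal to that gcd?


Euclidean algorithm on (758, 246) — divide until remainder is 0:
  758 = 3 · 246 + 20
  246 = 12 · 20 + 6
  20 = 3 · 6 + 2
  6 = 3 · 2 + 0
gcd(758, 246) = 2.
Track Bezout coefficients alongside the remainders: start with r₀ = 758 = a·1 + b·0 (s = 1, t = 0) and r₁ = 246 = a·0 + b·1 (s = 0, t = 1); each new remainder r_{k+1} = r_{k-1} − q_k·r_k inherits s_{k+1} = s_{k-1} − q_k·s_k, t_{k+1} = t_{k-1} − q_k·t_k, so r_k = a·s_k + b·t_k at every step:
  q = 3: r = 20, s = 1 − 3·0 = 1, t = 0 − 3·1 = -3  (check: 758·1 + 246·(-3) = 20)
  q = 12: r = 6, s = 0 − 12·1 = -12, t = 1 − 12·(-3) = 37  (check: 758·(-12) + 246·37 = 6)
  q = 3: r = 2, s = 1 − 3·(-12) = 37, t = -3 − 3·37 = -114  (check: 758·37 + 246·(-114) = 2)
The row with r = 2 (the gcd) gives the Bezout coefficients s = 37, t = -114.
Result: 758 · (37) + 246 · (-114) = 2.

gcd(758, 246) = 2; s = 37, t = -114 (check: 758·37 + 246·(-114) = 2).


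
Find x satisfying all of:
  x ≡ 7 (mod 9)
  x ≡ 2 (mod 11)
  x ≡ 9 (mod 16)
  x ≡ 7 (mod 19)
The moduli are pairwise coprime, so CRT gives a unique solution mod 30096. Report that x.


Product of moduli M = 9 · 11 · 16 · 19 = 30096.
Merge one congruence at a time:
  Start: x ≡ 7 (mod 9).
  Combine with x ≡ 2 (mod 11); new modulus lcm = 99.
    Write x = 7 + 9·t and substitute into x ≡ 2 (mod 11): 9·t ≡ 2 − 7 = -5 (mod 11).
    Reduce coefficients mod 11: 9·t ≡ 6 (mod 11).
    The inverse of 9 mod 11 is 5 (since 9·5 = 45 = 4·11 + 1), so t ≡ 5·6 = 30 ≡ 8 (mod 11).
    Then x = 7 + 9·8 = 79, valid modulo lcm(9, 11) = 99: x ≡ 79 (mod 99).
  Combine with x ≡ 9 (mod 16); new modulus lcm = 1584.
    Write x = 79 + 99·t and substitute into x ≡ 9 (mod 16): 99·t ≡ 9 − 79 = -70 (mod 16).
    Reduce coefficients mod 16: 3·t ≡ 10 (mod 16).
    The inverse of 3 mod 16 is 11 (since 3·11 = 33 = 2·16 + 1), so t ≡ 11·10 = 110 ≡ 14 (mod 16).
    Then x = 79 + 99·14 = 1465, valid modulo lcm(99, 16) = 1584: x ≡ 1465 (mod 1584).
  Combine with x ≡ 7 (mod 19); new modulus lcm = 30096.
    Write x = 1465 + 1584·t and substitute into x ≡ 7 (mod 19): 1584·t ≡ 7 − 1465 = -1458 (mod 19).
    Reduce coefficients mod 19: 7·t ≡ 5 (mod 19).
    The inverse of 7 mod 19 is 11 (since 7·11 = 77 = 4·19 + 1), so t ≡ 11·5 = 55 ≡ 17 (mod 19).
    Then x = 1465 + 1584·17 = 28393, valid modulo lcm(1584, 19) = 30096: x ≡ 28393 (mod 30096).
Verify against each original: 28393 mod 9 = 7, 28393 mod 11 = 2, 28393 mod 16 = 9, 28393 mod 19 = 7.

x ≡ 28393 (mod 30096).


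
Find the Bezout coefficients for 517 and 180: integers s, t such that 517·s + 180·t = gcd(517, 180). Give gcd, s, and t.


Euclidean algorithm on (517, 180) — divide until remainder is 0:
  517 = 2 · 180 + 157
  180 = 1 · 157 + 23
  157 = 6 · 23 + 19
  23 = 1 · 19 + 4
  19 = 4 · 4 + 3
  4 = 1 · 3 + 1
  3 = 3 · 1 + 0
gcd(517, 180) = 1.
Track Bezout coefficients alongside the remainders: start with r₀ = 517 = a·1 + b·0 (s = 1, t = 0) and r₁ = 180 = a·0 + b·1 (s = 0, t = 1); each new remainder r_{k+1} = r_{k-1} − q_k·r_k inherits s_{k+1} = s_{k-1} − q_k·s_k, t_{k+1} = t_{k-1} − q_k·t_k, so r_k = a·s_k + b·t_k at every step:
  q = 2: r = 157, s = 1 − 2·0 = 1, t = 0 − 2·1 = -2  (check: 517·1 + 180·(-2) = 157)
  q = 1: r = 23, s = 0 − 1·1 = -1, t = 1 − 1·(-2) = 3  (check: 517·(-1) + 180·3 = 23)
  q = 6: r = 19, s = 1 − 6·(-1) = 7, t = -2 − 6·3 = -20  (check: 517·7 + 180·(-20) = 19)
  q = 1: r = 4, s = -1 − 1·7 = -8, t = 3 − 1·(-20) = 23  (check: 517·(-8) + 180·23 = 4)
  q = 4: r = 3, s = 7 − 4·(-8) = 39, t = -20 − 4·23 = -112  (check: 517·39 + 180·(-112) = 3)
  q = 1: r = 1, s = -8 − 1·39 = -47, t = 23 − 1·(-112) = 135  (check: 517·(-47) + 180·135 = 1)
The row with r = 1 (the gcd) gives the Bezout coefficients s = -47, t = 135.
Result: 517 · (-47) + 180 · (135) = 1.

gcd(517, 180) = 1; s = -47, t = 135 (check: 517·(-47) + 180·135 = 1).


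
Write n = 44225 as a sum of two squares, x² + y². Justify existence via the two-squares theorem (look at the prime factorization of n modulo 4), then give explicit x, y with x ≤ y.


Step 1: Factor n = 44225 = 5^2 · 29 · 61.
Step 2: Check the mod-4 condition on each prime factor: 5 ≡ 1 (mod 4), exponent 2; 29 ≡ 1 (mod 4), exponent 1; 61 ≡ 1 (mod 4), exponent 1.
All primes ≡ 3 (mod 4) appear to even exponent (or don't appear), so by the two-squares theorem n IS expressible as a sum of two squares.
Step 3: Build a representation. Group n = k² · m with k = 5 and m = 29 · 61 = 1769 (a product of primes ≡ 1 (mod 4)); a representation of m scales to one of n via (k·x)² + (k·y)² = k²(x² + y²). Each prime p ≡ 1 (mod 4) is itself a sum of two squares; find a² by testing p − a² for a perfect square:
  29: 29 − 1² = 28, 29 − 2² = 25 = 5² ⇒ 29 = 2² + 5².
  61: 61 − 1² = 60, 61 − 2² = 57, 61 − 3² = 52, 61 − 4² = 45, 61 − 5² = 36 = 6² ⇒ 61 = 5² + 6².
  Combine using the Brahmagupta–Fibonacci identity (a² + b²)(c² + d²) = (ac − bd)² + (ad + bc)² = (ac + bd)² + (ad − bc)²:
  29 · 61 = 1769: from (2² + 5²)(5² + 6²), take (2·5 − 5·6, 2·6 + 5·5) = (10 − 30, 12 + 25) = (-20, 37); dropping signs (only squares matter) gives (20, 37); check 20² + 37² = 400 + 1369 = 1769 ✓.
  Scale by k = 5: (5·20, 5·37) = (100, 185).
Step 4: Order so x ≤ y and verify: 100² + 185² = 10000 + 34225 = 44225 = n. ✓

n = 44225 = 100² + 185² (one valid representation with x ≤ y).


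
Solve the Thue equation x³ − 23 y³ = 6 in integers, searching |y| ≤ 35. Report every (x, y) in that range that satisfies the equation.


The equation is x³ - 23y³ = 6. For fixed y, x³ = 23·y³ + 6, so a solution requires the RHS to be a perfect cube.
Strategy: iterate y from -35 to 35, compute RHS = 23·y³ + 6, and check whether it is a (positive or negative) perfect cube.
Check small values of y:
  y = 0: RHS = 6 is not a perfect cube.
  y = 1: RHS = 29 is not a perfect cube.
  y = -1: RHS = -17 is not a perfect cube.
  y = 2: RHS = 190 is not a perfect cube.
  y = -2: RHS = -178 is not a perfect cube.
  y = 3: RHS = 627 is not a perfect cube.
  y = -3: RHS = -615 is not a perfect cube.
Continuing the search up to |y| = 35 finds no solutions either.
No (x, y) in the scanned range satisfies the equation.

No integer solutions with |y| ≤ 35.


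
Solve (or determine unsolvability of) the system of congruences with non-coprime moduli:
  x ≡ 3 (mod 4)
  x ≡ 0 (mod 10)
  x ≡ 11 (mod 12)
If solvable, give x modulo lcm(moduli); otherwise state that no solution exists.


Moduli 4, 10, 12 are not pairwise coprime, so CRT works modulo lcm(m_i) when all pairwise compatibility conditions hold.
Pairwise compatibility: gcd(m_i, m_j) must divide a_i - a_j for every pair.
Merge one congruence at a time:
  Start: x ≡ 3 (mod 4).
  Combine with x ≡ 0 (mod 10): gcd(4, 10) = 2, and 0 - 3 = -3 is NOT divisible by 2.
    ⇒ system is inconsistent (no integer solution).

No solution (the system is inconsistent).


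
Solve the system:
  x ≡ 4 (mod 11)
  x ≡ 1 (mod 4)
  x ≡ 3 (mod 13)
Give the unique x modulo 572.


Moduli 11, 4, 13 are pairwise coprime; by CRT there is a unique solution modulo M = 11 · 4 · 13 = 572.
Solve pairwise, accumulating the modulus:
  Start with x ≡ 4 (mod 11).
  Combine with x ≡ 1 (mod 4): since gcd(11, 4) = 1, we get a unique residue mod 44.
    Write x = 4 + 11·t and substitute into x ≡ 1 (mod 4): 11·t ≡ 1 − 4 = -3 (mod 4).
    Reduce coefficients mod 4: 3·t ≡ 1 (mod 4).
    The inverse of 3 mod 4 is 3 (since 3·3 = 9 = 2·4 + 1), so t ≡ 3·1 = 3 ≡ 3 (mod 4).
    Then x = 4 + 11·3 = 37, valid modulo lcm(11, 4) = 44: x ≡ 37 (mod 44).
  Combine with x ≡ 3 (mod 13): since gcd(44, 13) = 1, we get a unique residue mod 572.
    Write x = 37 + 44·t and substitute into x ≡ 3 (mod 13): 44·t ≡ 3 − 37 = -34 (mod 13).
    Reduce coefficients mod 13: 5·t ≡ 5 (mod 13).
    The inverse of 5 mod 13 is 8 (since 5·8 = 40 = 3·13 + 1), so t ≡ 8·5 = 40 ≡ 1 (mod 13).
    Then x = 37 + 44·1 = 81, valid modulo lcm(44, 13) = 572: x ≡ 81 (mod 572).
Verify: 81 mod 11 = 4 ✓, 81 mod 4 = 1 ✓, 81 mod 13 = 3 ✓.

x ≡ 81 (mod 572).


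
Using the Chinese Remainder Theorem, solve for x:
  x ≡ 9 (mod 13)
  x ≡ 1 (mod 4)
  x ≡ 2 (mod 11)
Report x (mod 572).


Moduli 13, 4, 11 are pairwise coprime; by CRT there is a unique solution modulo M = 13 · 4 · 11 = 572.
Solve pairwise, accumulating the modulus:
  Start with x ≡ 9 (mod 13).
  Combine with x ≡ 1 (mod 4): since gcd(13, 4) = 1, we get a unique residue mod 52.
    Write x = 9 + 13·t and substitute into x ≡ 1 (mod 4): 13·t ≡ 1 − 9 = -8 (mod 4).
    Reduce coefficients mod 4: 1·t ≡ 0 (mod 4).
    So t ≡ 0 (mod 4).
    Then x = 9 + 13·0 = 9, valid modulo lcm(13, 4) = 52: x ≡ 9 (mod 52).
  Combine with x ≡ 2 (mod 11): since gcd(52, 11) = 1, we get a unique residue mod 572.
    Write x = 9 + 52·t and substitute into x ≡ 2 (mod 11): 52·t ≡ 2 − 9 = -7 (mod 11).
    Reduce coefficients mod 11: 8·t ≡ 4 (mod 11).
    The inverse of 8 mod 11 is 7 (since 8·7 = 56 = 5·11 + 1), so t ≡ 7·4 = 28 ≡ 6 (mod 11).
    Then x = 9 + 52·6 = 321, valid modulo lcm(52, 11) = 572: x ≡ 321 (mod 572).
Verify: 321 mod 13 = 9 ✓, 321 mod 4 = 1 ✓, 321 mod 11 = 2 ✓.

x ≡ 321 (mod 572).


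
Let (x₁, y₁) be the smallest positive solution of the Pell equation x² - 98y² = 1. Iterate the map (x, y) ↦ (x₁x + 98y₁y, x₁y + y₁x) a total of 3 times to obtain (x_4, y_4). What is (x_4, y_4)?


Step 1: Find the fundamental solution (x₁, y₁) of x² - 98y² = 1.
  Expand √98 as a continued fraction. a₀ = ⌊√98⌋ = 9; iterate m_{k+1} = d_k·a_k − m_k, d_{k+1} = (98 − m_{k+1}²)/d_k, a_{k+1} = ⌊(a₀ + m_{k+1})/d_{k+1}⌋ (starting m₀ = 0, d₀ = 1), with convergents p_k = a_k·p_{k-1} + p_{k-2}, q_k = a_k·q_{k-1} + q_{k-2} (p₋₁ = 1, q₋₁ = 0):
  k = 0: a₀ = 9; p₀/q₀ = 9/1; p₀² − 98·q₀² = 81 − 98 = -17.
  k = 1: m = 9, d = 17, a = ⌊(9 + 9)/17⌋ = 1; p/q = (1·9 + 1)/(1·1 + 0) = 10/1; p² − 98·q² = 100 − 98 = 2.
  k = 2: m = 8, d = 2, a = ⌊(9 + 8)/2⌋ = 8; p/q = (8·10 + 9)/(8·1 + 1) = 89/9; p² − 98·q² = 7921 − 7938 = -17.
  k = 3: m = 8, d = 17, a = ⌊(9 + 8)/17⌋ = 1; p/q = (1·89 + 10)/(1·9 + 1) = 99/10; p² − 98·q² = 9801 − 9800 = 1.
  The first convergent with p² − 98·q² = 1 gives the fundamental solution (x₁, y₁) = (99, 10).
Step 2: Apply the recurrence (x_{n+1}, y_{n+1}) = (x₁x_n + 98y₁y_n, x₁y_n + y₁x_n) repeatedly.
  From (x_1, y_1) = (99, 10): x_2 = 99·99 + 98·10·10 = 19601; y_2 = 99·10 + 10·99 = 1980.
  From (x_2, y_2) = (19601, 1980): x_3 = 99·19601 + 98·10·1980 = 3880899; y_3 = 99·1980 + 10·19601 = 392030.
  From (x_3, y_3) = (3880899, 392030): x_4 = 99·3880899 + 98·10·392030 = 768398401; y_4 = 99·392030 + 10·3880899 = 77619960.
Step 3: Verify x_4² - 98·y_4² = 590436102659356801 - 590436102659356800 = 1 (should be 1). ✓

(x_1, y_1) = (99, 10); (x_4, y_4) = (768398401, 77619960).


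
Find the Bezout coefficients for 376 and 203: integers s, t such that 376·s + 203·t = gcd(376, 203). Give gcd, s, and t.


Euclidean algorithm on (376, 203) — divide until remainder is 0:
  376 = 1 · 203 + 173
  203 = 1 · 173 + 30
  173 = 5 · 30 + 23
  30 = 1 · 23 + 7
  23 = 3 · 7 + 2
  7 = 3 · 2 + 1
  2 = 2 · 1 + 0
gcd(376, 203) = 1.
Track Bezout coefficients alongside the remainders: start with r₀ = 376 = a·1 + b·0 (s = 1, t = 0) and r₁ = 203 = a·0 + b·1 (s = 0, t = 1); each new remainder r_{k+1} = r_{k-1} − q_k·r_k inherits s_{k+1} = s_{k-1} − q_k·s_k, t_{k+1} = t_{k-1} − q_k·t_k, so r_k = a·s_k + b·t_k at every step:
  q = 1: r = 173, s = 1 − 1·0 = 1, t = 0 − 1·1 = -1  (check: 376·1 + 203·(-1) = 173)
  q = 1: r = 30, s = 0 − 1·1 = -1, t = 1 − 1·(-1) = 2  (check: 376·(-1) + 203·2 = 30)
  q = 5: r = 23, s = 1 − 5·(-1) = 6, t = -1 − 5·2 = -11  (check: 376·6 + 203·(-11) = 23)
  q = 1: r = 7, s = -1 − 1·6 = -7, t = 2 − 1·(-11) = 13  (check: 376·(-7) + 203·13 = 7)
  q = 3: r = 2, s = 6 − 3·(-7) = 27, t = -11 − 3·13 = -50  (check: 376·27 + 203·(-50) = 2)
  q = 3: r = 1, s = -7 − 3·27 = -88, t = 13 − 3·(-50) = 163  (check: 376·(-88) + 203·163 = 1)
The row with r = 1 (the gcd) gives the Bezout coefficients s = -88, t = 163.
Result: 376 · (-88) + 203 · (163) = 1.

gcd(376, 203) = 1; s = -88, t = 163 (check: 376·(-88) + 203·163 = 1).


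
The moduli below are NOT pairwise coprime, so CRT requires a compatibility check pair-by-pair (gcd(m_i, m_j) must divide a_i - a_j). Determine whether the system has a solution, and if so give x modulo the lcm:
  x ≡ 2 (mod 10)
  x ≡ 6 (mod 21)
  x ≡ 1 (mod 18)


Moduli 10, 21, 18 are not pairwise coprime, so CRT works modulo lcm(m_i) when all pairwise compatibility conditions hold.
Pairwise compatibility: gcd(m_i, m_j) must divide a_i - a_j for every pair.
Merge one congruence at a time:
  Start: x ≡ 2 (mod 10).
  Combine with x ≡ 6 (mod 21): gcd(10, 21) = 1; 6 - 2 = 4, which IS divisible by 1, so compatible.
    Write x = 2 + 10·t and substitute into x ≡ 6 (mod 21): 10·t ≡ 6 − 2 = 4 (mod 21).
    The inverse of 10 mod 21 is 19 (since 10·19 = 190 = 9·21 + 1), so t ≡ 19·4 = 76 ≡ 13 (mod 21).
    Then x = 2 + 10·13 = 132, valid modulo lcm(10, 21) = 210: x ≡ 132 (mod 210).
  Combine with x ≡ 1 (mod 18): gcd(210, 18) = 6, and 1 - 132 = -131 is NOT divisible by 6.
    ⇒ system is inconsistent (no integer solution).

No solution (the system is inconsistent).


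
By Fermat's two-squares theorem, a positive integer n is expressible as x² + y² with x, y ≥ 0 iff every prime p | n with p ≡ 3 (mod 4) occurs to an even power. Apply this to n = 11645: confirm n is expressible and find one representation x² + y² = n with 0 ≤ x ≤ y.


Step 1: Factor n = 11645 = 5 · 17 · 137.
Step 2: Check the mod-4 condition on each prime factor: 5 ≡ 1 (mod 4), exponent 1; 17 ≡ 1 (mod 4), exponent 1; 137 ≡ 1 (mod 4), exponent 1.
All primes ≡ 3 (mod 4) appear to even exponent (or don't appear), so by the two-squares theorem n IS expressible as a sum of two squares.
Step 3: Build a representation. Here n = 5 · 17 · 137 is a product of primes ≡ 1 (mod 4). Each prime p ≡ 1 (mod 4) is itself a sum of two squares; find a² by testing p − a² for a perfect square:
  5: 5 − 1² = 4 = 2² ⇒ 5 = 1² + 2².
  17: 17 − 1² = 16 = 4² ⇒ 17 = 1² + 4².
  137: 137 − 1² = 136, 137 − 2² = 133, 137 − 3² = 128, 137 − 4² = 121 = 11² ⇒ 137 = 4² + 11².
  Combine using the Brahmagupta–Fibonacci identity (a² + b²)(c² + d²) = (ac − bd)² + (ad + bc)² = (ac + bd)² + (ad − bc)²:
  5 · 17 = 85: from (1² + 2²)(1² + 4²), take (1·1 − 2·4, 1·4 + 2·1) = (1 − 8, 4 + 2) = (-7, 6); dropping signs (only squares matter) gives (7, 6); check 7² + 6² = 49 + 36 = 85 ✓.
  85 · 137 = 11645: from (7² + 6²)(4² + 11²), take (7·4 − 6·11, 7·11 + 6·4) = (28 − 66, 77 + 24) = (-38, 101); dropping signs (only squares matter) gives (38, 101); check 38² + 101² = 1444 + 10201 = 11645 ✓.
Step 4: Order so x ≤ y and verify: 38² + 101² = 1444 + 10201 = 11645 = n. ✓

n = 11645 = 38² + 101² (one valid representation with x ≤ y).


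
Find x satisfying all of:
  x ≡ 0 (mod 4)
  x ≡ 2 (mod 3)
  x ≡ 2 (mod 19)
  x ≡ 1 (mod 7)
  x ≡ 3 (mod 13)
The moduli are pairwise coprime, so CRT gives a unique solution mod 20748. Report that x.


Product of moduli M = 4 · 3 · 19 · 7 · 13 = 20748.
Merge one congruence at a time:
  Start: x ≡ 0 (mod 4).
  Combine with x ≡ 2 (mod 3); new modulus lcm = 12.
    Write x = 0 + 4·t and substitute into x ≡ 2 (mod 3): 4·t ≡ 2 − 0 = 2 (mod 3).
    Reduce coefficients mod 3: 1·t ≡ 2 (mod 3).
    So t ≡ 2 (mod 3).
    Then x = 0 + 4·2 = 8, valid modulo lcm(4, 3) = 12: x ≡ 8 (mod 12).
  Combine with x ≡ 2 (mod 19); new modulus lcm = 228.
    Write x = 8 + 12·t and substitute into x ≡ 2 (mod 19): 12·t ≡ 2 − 8 = -6 (mod 19).
    Reduce coefficients mod 19: 12·t ≡ 13 (mod 19).
    The inverse of 12 mod 19 is 8 (since 12·8 = 96 = 5·19 + 1), so t ≡ 8·13 = 104 ≡ 9 (mod 19).
    Then x = 8 + 12·9 = 116, valid modulo lcm(12, 19) = 228: x ≡ 116 (mod 228).
  Combine with x ≡ 1 (mod 7); new modulus lcm = 1596.
    Write x = 116 + 228·t and substitute into x ≡ 1 (mod 7): 228·t ≡ 1 − 116 = -115 (mod 7).
    Reduce coefficients mod 7: 4·t ≡ 4 (mod 7).
    The inverse of 4 mod 7 is 2 (since 4·2 = 8 = 1·7 + 1), so t ≡ 2·4 = 8 ≡ 1 (mod 7).
    Then x = 116 + 228·1 = 344, valid modulo lcm(228, 7) = 1596: x ≡ 344 (mod 1596).
  Combine with x ≡ 3 (mod 13); new modulus lcm = 20748.
    Write x = 344 + 1596·t and substitute into x ≡ 3 (mod 13): 1596·t ≡ 3 − 344 = -341 (mod 13).
    Reduce coefficients mod 13: 10·t ≡ 10 (mod 13).
    The inverse of 10 mod 13 is 4 (since 10·4 = 40 = 3·13 + 1), so t ≡ 4·10 = 40 ≡ 1 (mod 13).
    Then x = 344 + 1596·1 = 1940, valid modulo lcm(1596, 13) = 20748: x ≡ 1940 (mod 20748).
Verify against each original: 1940 mod 4 = 0, 1940 mod 3 = 2, 1940 mod 19 = 2, 1940 mod 7 = 1, 1940 mod 13 = 3.

x ≡ 1940 (mod 20748).


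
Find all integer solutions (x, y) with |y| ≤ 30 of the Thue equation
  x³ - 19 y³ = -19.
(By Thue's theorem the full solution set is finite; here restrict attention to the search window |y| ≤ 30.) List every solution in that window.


The equation is x³ - 19y³ = -19. For fixed y, x³ = 19·y³ − 19, so a solution requires the RHS to be a perfect cube.
Strategy: iterate y from -30 to 30, compute RHS = 19·y³ − 19, and check whether it is a (positive or negative) perfect cube.
Check small values of y:
  y = 0: RHS = -19 is not a perfect cube.
  y = 1: RHS = 0 = (0)³ ⇒ x = 0 works.
  y = -1: RHS = -38 is not a perfect cube.
  y = 2: RHS = 133 is not a perfect cube.
  y = -2: RHS = -171 is not a perfect cube.
  y = 3: RHS = 494 is not a perfect cube.
  y = -3: RHS = -532 is not a perfect cube.
Continuing the search up to |y| = 30 finds no further solutions beyond those listed.
Collected solutions: (0, 1).

Solutions (with |y| ≤ 30): (0, 1).


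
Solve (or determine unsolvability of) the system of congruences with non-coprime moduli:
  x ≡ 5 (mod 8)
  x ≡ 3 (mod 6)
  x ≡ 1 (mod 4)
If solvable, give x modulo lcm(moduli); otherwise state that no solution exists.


Moduli 8, 6, 4 are not pairwise coprime, so CRT works modulo lcm(m_i) when all pairwise compatibility conditions hold.
Pairwise compatibility: gcd(m_i, m_j) must divide a_i - a_j for every pair.
Merge one congruence at a time:
  Start: x ≡ 5 (mod 8).
  Combine with x ≡ 3 (mod 6): gcd(8, 6) = 2; 3 - 5 = -2, which IS divisible by 2, so compatible.
    Write x = 5 + 8·t and substitute into x ≡ 3 (mod 6): 8·t ≡ 3 − 5 = -2 (mod 6).
    Divide the congruence (and modulus) by g = 2: 4·t ≡ -1 (mod 3).
    Reduce coefficients mod 3: 1·t ≡ 2 (mod 3).
    So t ≡ 2 (mod 3).
    Then x = 5 + 8·2 = 21, valid modulo lcm(8, 6) = 24: x ≡ 21 (mod 24).
  Combine with x ≡ 1 (mod 4): gcd(24, 4) = 4; 1 - 21 = -20, which IS divisible by 4, so compatible.
    Write x = 21 + 24·t and substitute into x ≡ 1 (mod 4): 24·t ≡ 1 − 21 = -20 (mod 4).
    Divide the congruence (and modulus) by g = 4: 6·t ≡ -5 (mod 1).
    Modulo 1 every t works; take t = 0.
    Then x = 21 + 24·0 = 21, valid modulo lcm(24, 4) = 24: x ≡ 21 (mod 24).
Verify: 21 mod 8 = 5, 21 mod 6 = 3, 21 mod 4 = 1.

x ≡ 21 (mod 24).


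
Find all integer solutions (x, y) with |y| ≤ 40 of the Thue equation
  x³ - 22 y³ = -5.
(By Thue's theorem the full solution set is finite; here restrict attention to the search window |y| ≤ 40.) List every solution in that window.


The equation is x³ - 22y³ = -5. For fixed y, x³ = 22·y³ − 5, so a solution requires the RHS to be a perfect cube.
Strategy: iterate y from -40 to 40, compute RHS = 22·y³ − 5, and check whether it is a (positive or negative) perfect cube.
Check small values of y:
  y = 0: RHS = -5 is not a perfect cube.
  y = 1: RHS = 17 is not a perfect cube.
  y = -1: RHS = -27 = (-3)³ ⇒ x = -3 works.
  y = 2: RHS = 171 is not a perfect cube.
  y = -2: RHS = -181 is not a perfect cube.
  y = 3: RHS = 589 is not a perfect cube.
  y = -3: RHS = -599 is not a perfect cube.
Continuing the search up to |y| = 40 finds no further solutions beyond those listed.
Collected solutions: (-3, -1).

Solutions (with |y| ≤ 40): (-3, -1).


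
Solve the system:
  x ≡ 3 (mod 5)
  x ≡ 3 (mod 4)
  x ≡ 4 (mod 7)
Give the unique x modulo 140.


Moduli 5, 4, 7 are pairwise coprime; by CRT there is a unique solution modulo M = 5 · 4 · 7 = 140.
Solve pairwise, accumulating the modulus:
  Start with x ≡ 3 (mod 5).
  Combine with x ≡ 3 (mod 4): since gcd(5, 4) = 1, we get a unique residue mod 20.
    Write x = 3 + 5·t and substitute into x ≡ 3 (mod 4): 5·t ≡ 3 − 3 = 0 (mod 4).
    Reduce coefficients mod 4: 1·t ≡ 0 (mod 4).
    So t ≡ 0 (mod 4).
    Then x = 3 + 5·0 = 3, valid modulo lcm(5, 4) = 20: x ≡ 3 (mod 20).
  Combine with x ≡ 4 (mod 7): since gcd(20, 7) = 1, we get a unique residue mod 140.
    Write x = 3 + 20·t and substitute into x ≡ 4 (mod 7): 20·t ≡ 4 − 3 = 1 (mod 7).
    Reduce coefficients mod 7: 6·t ≡ 1 (mod 7).
    The inverse of 6 mod 7 is 6 (since 6·6 = 36 = 5·7 + 1), so t ≡ 6·1 = 6 ≡ 6 (mod 7).
    Then x = 3 + 20·6 = 123, valid modulo lcm(20, 7) = 140: x ≡ 123 (mod 140).
Verify: 123 mod 5 = 3 ✓, 123 mod 4 = 3 ✓, 123 mod 7 = 4 ✓.

x ≡ 123 (mod 140).


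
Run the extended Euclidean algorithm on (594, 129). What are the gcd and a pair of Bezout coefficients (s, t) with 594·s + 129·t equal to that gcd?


Euclidean algorithm on (594, 129) — divide until remainder is 0:
  594 = 4 · 129 + 78
  129 = 1 · 78 + 51
  78 = 1 · 51 + 27
  51 = 1 · 27 + 24
  27 = 1 · 24 + 3
  24 = 8 · 3 + 0
gcd(594, 129) = 3.
Track Bezout coefficients alongside the remainders: start with r₀ = 594 = a·1 + b·0 (s = 1, t = 0) and r₁ = 129 = a·0 + b·1 (s = 0, t = 1); each new remainder r_{k+1} = r_{k-1} − q_k·r_k inherits s_{k+1} = s_{k-1} − q_k·s_k, t_{k+1} = t_{k-1} − q_k·t_k, so r_k = a·s_k + b·t_k at every step:
  q = 4: r = 78, s = 1 − 4·0 = 1, t = 0 − 4·1 = -4  (check: 594·1 + 129·(-4) = 78)
  q = 1: r = 51, s = 0 − 1·1 = -1, t = 1 − 1·(-4) = 5  (check: 594·(-1) + 129·5 = 51)
  q = 1: r = 27, s = 1 − 1·(-1) = 2, t = -4 − 1·5 = -9  (check: 594·2 + 129·(-9) = 27)
  q = 1: r = 24, s = -1 − 1·2 = -3, t = 5 − 1·(-9) = 14  (check: 594·(-3) + 129·14 = 24)
  q = 1: r = 3, s = 2 − 1·(-3) = 5, t = -9 − 1·14 = -23  (check: 594·5 + 129·(-23) = 3)
The row with r = 3 (the gcd) gives the Bezout coefficients s = 5, t = -23.
Result: 594 · (5) + 129 · (-23) = 3.

gcd(594, 129) = 3; s = 5, t = -23 (check: 594·5 + 129·(-23) = 3).


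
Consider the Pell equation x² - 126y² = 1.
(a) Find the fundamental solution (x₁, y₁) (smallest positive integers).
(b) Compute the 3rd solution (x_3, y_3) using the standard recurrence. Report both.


Step 1: Find the fundamental solution (x₁, y₁) of x² - 126y² = 1.
  Expand √126 as a continued fraction. a₀ = ⌊√126⌋ = 11; iterate m_{k+1} = d_k·a_k − m_k, d_{k+1} = (126 − m_{k+1}²)/d_k, a_{k+1} = ⌊(a₀ + m_{k+1})/d_{k+1}⌋ (starting m₀ = 0, d₀ = 1), with convergents p_k = a_k·p_{k-1} + p_{k-2}, q_k = a_k·q_{k-1} + q_{k-2} (p₋₁ = 1, q₋₁ = 0):
  k = 0: a₀ = 11; p₀/q₀ = 11/1; p₀² − 126·q₀² = 121 − 126 = -5.
  k = 1: m = 11, d = 5, a = ⌊(11 + 11)/5⌋ = 4; p/q = (4·11 + 1)/(4·1 + 0) = 45/4; p² − 126·q² = 2025 − 2016 = 9.
  k = 2: m = 9, d = 9, a = ⌊(11 + 9)/9⌋ = 2; p/q = (2·45 + 11)/(2·4 + 1) = 101/9; p² − 126·q² = 10201 − 10206 = -5.
  k = 3: m = 9, d = 5, a = ⌊(11 + 9)/5⌋ = 4; p/q = (4·101 + 45)/(4·9 + 4) = 449/40; p² − 126·q² = 201601 − 201600 = 1.
  The first convergent with p² − 126·q² = 1 gives the fundamental solution (x₁, y₁) = (449, 40).
Step 2: Apply the recurrence (x_{n+1}, y_{n+1}) = (x₁x_n + 126y₁y_n, x₁y_n + y₁x_n) repeatedly.
  From (x_1, y_1) = (449, 40): x_2 = 449·449 + 126·40·40 = 403201; y_2 = 449·40 + 40·449 = 35920.
  From (x_2, y_2) = (403201, 35920): x_3 = 449·403201 + 126·40·35920 = 362074049; y_3 = 449·35920 + 40·403201 = 32256120.
Step 3: Verify x_3² - 126·y_3² = 131097616959254401 - 131097616959254400 = 1 (should be 1). ✓

(x_1, y_1) = (449, 40); (x_3, y_3) = (362074049, 32256120).


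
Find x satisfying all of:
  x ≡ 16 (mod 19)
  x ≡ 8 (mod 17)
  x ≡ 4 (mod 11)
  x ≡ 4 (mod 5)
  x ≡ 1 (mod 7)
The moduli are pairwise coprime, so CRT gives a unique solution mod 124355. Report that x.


Product of moduli M = 19 · 17 · 11 · 5 · 7 = 124355.
Merge one congruence at a time:
  Start: x ≡ 16 (mod 19).
  Combine with x ≡ 8 (mod 17); new modulus lcm = 323.
    Write x = 16 + 19·t and substitute into x ≡ 8 (mod 17): 19·t ≡ 8 − 16 = -8 (mod 17).
    Reduce coefficients mod 17: 2·t ≡ 9 (mod 17).
    The inverse of 2 mod 17 is 9 (since 2·9 = 18 = 1·17 + 1), so t ≡ 9·9 = 81 ≡ 13 (mod 17).
    Then x = 16 + 19·13 = 263, valid modulo lcm(19, 17) = 323: x ≡ 263 (mod 323).
  Combine with x ≡ 4 (mod 11); new modulus lcm = 3553.
    Write x = 263 + 323·t and substitute into x ≡ 4 (mod 11): 323·t ≡ 4 − 263 = -259 (mod 11).
    Reduce coefficients mod 11: 4·t ≡ 5 (mod 11).
    The inverse of 4 mod 11 is 3 (since 4·3 = 12 = 1·11 + 1), so t ≡ 3·5 = 15 ≡ 4 (mod 11).
    Then x = 263 + 323·4 = 1555, valid modulo lcm(323, 11) = 3553: x ≡ 1555 (mod 3553).
  Combine with x ≡ 4 (mod 5); new modulus lcm = 17765.
    Write x = 1555 + 3553·t and substitute into x ≡ 4 (mod 5): 3553·t ≡ 4 − 1555 = -1551 (mod 5).
    Reduce coefficients mod 5: 3·t ≡ 4 (mod 5).
    The inverse of 3 mod 5 is 2 (since 3·2 = 6 = 1·5 + 1), so t ≡ 2·4 = 8 ≡ 3 (mod 5).
    Then x = 1555 + 3553·3 = 12214, valid modulo lcm(3553, 5) = 17765: x ≡ 12214 (mod 17765).
  Combine with x ≡ 1 (mod 7); new modulus lcm = 124355.
    Write x = 12214 + 17765·t and substitute into x ≡ 1 (mod 7): 17765·t ≡ 1 − 12214 = -12213 (mod 7).
    Reduce coefficients mod 7: 6·t ≡ 2 (mod 7).
    The inverse of 6 mod 7 is 6 (since 6·6 = 36 = 5·7 + 1), so t ≡ 6·2 = 12 ≡ 5 (mod 7).
    Then x = 12214 + 17765·5 = 101039, valid modulo lcm(17765, 7) = 124355: x ≡ 101039 (mod 124355).
Verify against each original: 101039 mod 19 = 16, 101039 mod 17 = 8, 101039 mod 11 = 4, 101039 mod 5 = 4, 101039 mod 7 = 1.

x ≡ 101039 (mod 124355).


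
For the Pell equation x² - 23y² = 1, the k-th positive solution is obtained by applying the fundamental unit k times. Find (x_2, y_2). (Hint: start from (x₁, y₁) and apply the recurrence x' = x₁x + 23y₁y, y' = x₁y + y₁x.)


Step 1: Find the fundamental solution (x₁, y₁) of x² - 23y² = 1.
  Expand √23 as a continued fraction. a₀ = ⌊√23⌋ = 4; iterate m_{k+1} = d_k·a_k − m_k, d_{k+1} = (23 − m_{k+1}²)/d_k, a_{k+1} = ⌊(a₀ + m_{k+1})/d_{k+1}⌋ (starting m₀ = 0, d₀ = 1), with convergents p_k = a_k·p_{k-1} + p_{k-2}, q_k = a_k·q_{k-1} + q_{k-2} (p₋₁ = 1, q₋₁ = 0):
  k = 0: a₀ = 4; p₀/q₀ = 4/1; p₀² − 23·q₀² = 16 − 23 = -7.
  k = 1: m = 4, d = 7, a = ⌊(4 + 4)/7⌋ = 1; p/q = (1·4 + 1)/(1·1 + 0) = 5/1; p² − 23·q² = 25 − 23 = 2.
  k = 2: m = 3, d = 2, a = ⌊(4 + 3)/2⌋ = 3; p/q = (3·5 + 4)/(3·1 + 1) = 19/4; p² − 23·q² = 361 − 368 = -7.
  k = 3: m = 3, d = 7, a = ⌊(4 + 3)/7⌋ = 1; p/q = (1·19 + 5)/(1·4 + 1) = 24/5; p² − 23·q² = 576 − 575 = 1.
  The first convergent with p² − 23·q² = 1 gives the fundamental solution (x₁, y₁) = (24, 5).
Step 2: Apply the recurrence (x_{n+1}, y_{n+1}) = (x₁x_n + 23y₁y_n, x₁y_n + y₁x_n) repeatedly.
  From (x_1, y_1) = (24, 5): x_2 = 24·24 + 23·5·5 = 1151; y_2 = 24·5 + 5·24 = 240.
Step 3: Verify x_2² - 23·y_2² = 1324801 - 1324800 = 1 (should be 1). ✓

(x_1, y_1) = (24, 5); (x_2, y_2) = (1151, 240).


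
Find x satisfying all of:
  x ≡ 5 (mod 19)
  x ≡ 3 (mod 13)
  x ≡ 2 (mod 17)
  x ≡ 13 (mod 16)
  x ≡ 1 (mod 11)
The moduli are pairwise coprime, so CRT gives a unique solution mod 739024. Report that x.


Product of moduli M = 19 · 13 · 17 · 16 · 11 = 739024.
Merge one congruence at a time:
  Start: x ≡ 5 (mod 19).
  Combine with x ≡ 3 (mod 13); new modulus lcm = 247.
    Write x = 5 + 19·t and substitute into x ≡ 3 (mod 13): 19·t ≡ 3 − 5 = -2 (mod 13).
    Reduce coefficients mod 13: 6·t ≡ 11 (mod 13).
    The inverse of 6 mod 13 is 11 (since 6·11 = 66 = 5·13 + 1), so t ≡ 11·11 = 121 ≡ 4 (mod 13).
    Then x = 5 + 19·4 = 81, valid modulo lcm(19, 13) = 247: x ≡ 81 (mod 247).
  Combine with x ≡ 2 (mod 17); new modulus lcm = 4199.
    Write x = 81 + 247·t and substitute into x ≡ 2 (mod 17): 247·t ≡ 2 − 81 = -79 (mod 17).
    Reduce coefficients mod 17: 9·t ≡ 6 (mod 17).
    The inverse of 9 mod 17 is 2 (since 9·2 = 18 = 1·17 + 1), so t ≡ 2·6 = 12 ≡ 12 (mod 17).
    Then x = 81 + 247·12 = 3045, valid modulo lcm(247, 17) = 4199: x ≡ 3045 (mod 4199).
  Combine with x ≡ 13 (mod 16); new modulus lcm = 67184.
    Write x = 3045 + 4199·t and substitute into x ≡ 13 (mod 16): 4199·t ≡ 13 − 3045 = -3032 (mod 16).
    Reduce coefficients mod 16: 7·t ≡ 8 (mod 16).
    The inverse of 7 mod 16 is 7 (since 7·7 = 49 = 3·16 + 1), so t ≡ 7·8 = 56 ≡ 8 (mod 16).
    Then x = 3045 + 4199·8 = 36637, valid modulo lcm(4199, 16) = 67184: x ≡ 36637 (mod 67184).
  Combine with x ≡ 1 (mod 11); new modulus lcm = 739024.
    Write x = 36637 + 67184·t and substitute into x ≡ 1 (mod 11): 67184·t ≡ 1 − 36637 = -36636 (mod 11).
    Reduce coefficients mod 11: 7·t ≡ 5 (mod 11).
    The inverse of 7 mod 11 is 8 (since 7·8 = 56 = 5·11 + 1), so t ≡ 8·5 = 40 ≡ 7 (mod 11).
    Then x = 36637 + 67184·7 = 506925, valid modulo lcm(67184, 11) = 739024: x ≡ 506925 (mod 739024).
Verify against each original: 506925 mod 19 = 5, 506925 mod 13 = 3, 506925 mod 17 = 2, 506925 mod 16 = 13, 506925 mod 11 = 1.

x ≡ 506925 (mod 739024).


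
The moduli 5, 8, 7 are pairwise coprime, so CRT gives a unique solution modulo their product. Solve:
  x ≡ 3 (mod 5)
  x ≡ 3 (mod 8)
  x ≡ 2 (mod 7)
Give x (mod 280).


Moduli 5, 8, 7 are pairwise coprime; by CRT there is a unique solution modulo M = 5 · 8 · 7 = 280.
Solve pairwise, accumulating the modulus:
  Start with x ≡ 3 (mod 5).
  Combine with x ≡ 3 (mod 8): since gcd(5, 8) = 1, we get a unique residue mod 40.
    Write x = 3 + 5·t and substitute into x ≡ 3 (mod 8): 5·t ≡ 3 − 3 = 0 (mod 8).
    The inverse of 5 mod 8 is 5 (since 5·5 = 25 = 3·8 + 1), so t ≡ 5·0 = 0 ≡ 0 (mod 8).
    Then x = 3 + 5·0 = 3, valid modulo lcm(5, 8) = 40: x ≡ 3 (mod 40).
  Combine with x ≡ 2 (mod 7): since gcd(40, 7) = 1, we get a unique residue mod 280.
    Write x = 3 + 40·t and substitute into x ≡ 2 (mod 7): 40·t ≡ 2 − 3 = -1 (mod 7).
    Reduce coefficients mod 7: 5·t ≡ 6 (mod 7).
    The inverse of 5 mod 7 is 3 (since 5·3 = 15 = 2·7 + 1), so t ≡ 3·6 = 18 ≡ 4 (mod 7).
    Then x = 3 + 40·4 = 163, valid modulo lcm(40, 7) = 280: x ≡ 163 (mod 280).
Verify: 163 mod 5 = 3 ✓, 163 mod 8 = 3 ✓, 163 mod 7 = 2 ✓.

x ≡ 163 (mod 280).


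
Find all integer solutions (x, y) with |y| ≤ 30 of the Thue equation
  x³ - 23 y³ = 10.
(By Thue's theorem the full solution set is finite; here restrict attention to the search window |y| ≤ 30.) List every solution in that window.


The equation is x³ - 23y³ = 10. For fixed y, x³ = 23·y³ + 10, so a solution requires the RHS to be a perfect cube.
Strategy: iterate y from -30 to 30, compute RHS = 23·y³ + 10, and check whether it is a (positive or negative) perfect cube.
Check small values of y:
  y = 0: RHS = 10 is not a perfect cube.
  y = 1: RHS = 33 is not a perfect cube.
  y = -1: RHS = -13 is not a perfect cube.
  y = 2: RHS = 194 is not a perfect cube.
  y = -2: RHS = -174 is not a perfect cube.
  y = 3: RHS = 631 is not a perfect cube.
  y = -3: RHS = -611 is not a perfect cube.
Continuing the search up to |y| = 30 finds no solutions either.
No (x, y) in the scanned range satisfies the equation.

No integer solutions with |y| ≤ 30.


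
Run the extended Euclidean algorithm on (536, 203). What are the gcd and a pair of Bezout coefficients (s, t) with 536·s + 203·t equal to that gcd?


Euclidean algorithm on (536, 203) — divide until remainder is 0:
  536 = 2 · 203 + 130
  203 = 1 · 130 + 73
  130 = 1 · 73 + 57
  73 = 1 · 57 + 16
  57 = 3 · 16 + 9
  16 = 1 · 9 + 7
  9 = 1 · 7 + 2
  7 = 3 · 2 + 1
  2 = 2 · 1 + 0
gcd(536, 203) = 1.
Track Bezout coefficients alongside the remainders: start with r₀ = 536 = a·1 + b·0 (s = 1, t = 0) and r₁ = 203 = a·0 + b·1 (s = 0, t = 1); each new remainder r_{k+1} = r_{k-1} − q_k·r_k inherits s_{k+1} = s_{k-1} − q_k·s_k, t_{k+1} = t_{k-1} − q_k·t_k, so r_k = a·s_k + b·t_k at every step:
  q = 2: r = 130, s = 1 − 2·0 = 1, t = 0 − 2·1 = -2  (check: 536·1 + 203·(-2) = 130)
  q = 1: r = 73, s = 0 − 1·1 = -1, t = 1 − 1·(-2) = 3  (check: 536·(-1) + 203·3 = 73)
  q = 1: r = 57, s = 1 − 1·(-1) = 2, t = -2 − 1·3 = -5  (check: 536·2 + 203·(-5) = 57)
  q = 1: r = 16, s = -1 − 1·2 = -3, t = 3 − 1·(-5) = 8  (check: 536·(-3) + 203·8 = 16)
  q = 3: r = 9, s = 2 − 3·(-3) = 11, t = -5 − 3·8 = -29  (check: 536·11 + 203·(-29) = 9)
  q = 1: r = 7, s = -3 − 1·11 = -14, t = 8 − 1·(-29) = 37  (check: 536·(-14) + 203·37 = 7)
  q = 1: r = 2, s = 11 − 1·(-14) = 25, t = -29 − 1·37 = -66  (check: 536·25 + 203·(-66) = 2)
  q = 3: r = 1, s = -14 − 3·25 = -89, t = 37 − 3·(-66) = 235  (check: 536·(-89) + 203·235 = 1)
The row with r = 1 (the gcd) gives the Bezout coefficients s = -89, t = 235.
Result: 536 · (-89) + 203 · (235) = 1.

gcd(536, 203) = 1; s = -89, t = 235 (check: 536·(-89) + 203·235 = 1).


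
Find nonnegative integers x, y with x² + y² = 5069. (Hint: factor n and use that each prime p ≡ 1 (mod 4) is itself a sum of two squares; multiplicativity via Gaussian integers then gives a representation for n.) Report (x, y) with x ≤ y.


Step 1: Factor n = 5069 = 37 · 137.
Step 2: Check the mod-4 condition on each prime factor: 37 ≡ 1 (mod 4), exponent 1; 137 ≡ 1 (mod 4), exponent 1.
All primes ≡ 3 (mod 4) appear to even exponent (or don't appear), so by the two-squares theorem n IS expressible as a sum of two squares.
Step 3: Build a representation. Here n = 37 · 137 is a product of primes ≡ 1 (mod 4). Each prime p ≡ 1 (mod 4) is itself a sum of two squares; find a² by testing p − a² for a perfect square:
  37: 37 − 1² = 36 = 6² ⇒ 37 = 1² + 6².
  137: 137 − 1² = 136, 137 − 2² = 133, 137 − 3² = 128, 137 − 4² = 121 = 11² ⇒ 137 = 4² + 11².
  Combine using the Brahmagupta–Fibonacci identity (a² + b²)(c² + d²) = (ac − bd)² + (ad + bc)² = (ac + bd)² + (ad − bc)²:
  37 · 137 = 5069: from (1² + 6²)(4² + 11²), take (1·4 − 6·11, 1·11 + 6·4) = (4 − 66, 11 + 24) = (-62, 35); dropping signs (only squares matter) gives (62, 35); check 62² + 35² = 3844 + 1225 = 5069 ✓.
Step 4: Order so x ≤ y and verify: 35² + 62² = 1225 + 3844 = 5069 = n. ✓

n = 5069 = 35² + 62² (one valid representation with x ≤ y).
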